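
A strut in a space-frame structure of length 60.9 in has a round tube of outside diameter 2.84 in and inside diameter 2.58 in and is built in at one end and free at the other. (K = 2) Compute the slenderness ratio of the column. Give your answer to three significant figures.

d_o = 2.84 in, d_i = 2.58 in
I = π(d_o⁴ − d_i⁴)/64 = π(2.84⁴ − 2.580⁴)/64 = 1.018 in⁴
A = 1.107 in²;  r_min = √(I/A) = √(1.018/1.107) = 0.9592 in
L_e = K·L = 2 × 60.9 = 121.8 in
λ = L_e / r_min = 121.80 / 0.9592 = 127

λ ≈ 127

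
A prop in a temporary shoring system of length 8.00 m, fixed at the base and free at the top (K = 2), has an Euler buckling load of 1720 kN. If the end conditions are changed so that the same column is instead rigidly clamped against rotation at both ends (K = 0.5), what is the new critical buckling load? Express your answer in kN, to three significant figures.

P_cr ∝ 1/K², so P_cr,new = P_cr,old × (K_old/K_new)² = 1720 × (2/0.5)²
= 1720 × 16.00 = 27500 kN

P_cr ≈ 27500 kN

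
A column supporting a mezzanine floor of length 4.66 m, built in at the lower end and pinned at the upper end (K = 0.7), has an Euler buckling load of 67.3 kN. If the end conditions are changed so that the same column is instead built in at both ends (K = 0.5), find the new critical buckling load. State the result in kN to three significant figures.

P_cr ≈ 132 kN

P_cr ∝ 1/K², so P_cr,new = P_cr,old × (K_old/K_new)² = 67.3 × (0.7/0.5)²
= 67.3 × 1.960 = 132 kN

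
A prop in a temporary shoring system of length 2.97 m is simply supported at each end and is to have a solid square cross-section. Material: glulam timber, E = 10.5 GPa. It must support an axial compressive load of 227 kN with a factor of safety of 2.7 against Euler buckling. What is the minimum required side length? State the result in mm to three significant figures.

Required P_cr = n·P = 2.7 × 227 = 612.9 kN
L_e = K·L = 1 × 2.97 = 2.970 m
Required I = P_cr·L_e²/(π²E) = 6.129×10^5 × 2.970² / (π² × 1.05×10^10) = 5.217×10^-5 m⁴
I_req = 5.217×10^7 mm⁴
Solid square: I = a⁴/12  ⇒  a = (12I)^(1/4) = (12×5.217×10^7)^(1/4) = 158 mm

a ≈ 158 mm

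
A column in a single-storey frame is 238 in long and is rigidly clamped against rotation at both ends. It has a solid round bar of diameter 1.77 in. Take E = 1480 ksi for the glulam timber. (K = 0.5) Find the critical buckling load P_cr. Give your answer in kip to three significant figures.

P_cr ≈ 0.497 kip

I = πd⁴/64 = π×1.77⁴/64 = 0.4818 in⁴
Effective length L_e = K·L = 0.5 × 238 = 119.0 in
P_cr = π²EI / L_e² = π² × 1480×10³ × 0.4818 / 119.0² = 497.0 lb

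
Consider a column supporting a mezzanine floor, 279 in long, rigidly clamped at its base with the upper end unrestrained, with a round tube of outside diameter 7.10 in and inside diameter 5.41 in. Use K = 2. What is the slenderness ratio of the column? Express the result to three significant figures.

d_o = 7.10 in, d_i = 5.41 in
I = π(d_o⁴ − d_i⁴)/64 = π(7.10⁴ − 5.410⁴)/64 = 82.69 in⁴
A = 16.60 in²;  r_min = √(I/A) = √(82.69/16.60) = 2.232 in
L_e = K·L = 2 × 279 = 558.0 in
λ = L_e / r_min = 558.00 / 2.232 = 250

λ ≈ 250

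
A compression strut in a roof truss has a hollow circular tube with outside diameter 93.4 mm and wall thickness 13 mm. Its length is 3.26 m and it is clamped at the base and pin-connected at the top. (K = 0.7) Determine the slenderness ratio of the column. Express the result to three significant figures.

λ ≈ 79.3

Inner diameter d_i = 93.4 − 2×13 = 67.40 mm
I = π(d_o⁴ − d_i⁴)/64 = π(93.4⁴ − 67.40⁴)/64 = 2.723×10^6 mm⁴
A = 3.284×10^3 mm²;  r_min = √(I/A) = √(2.723×10^6/3.284×10^3) = 28.79 mm
L_e = K·L = 0.7 × 3.26 m = 2.282 m = 2282.0 mm
λ = L_e / r_min = 2282.0 / 28.79 = 79.3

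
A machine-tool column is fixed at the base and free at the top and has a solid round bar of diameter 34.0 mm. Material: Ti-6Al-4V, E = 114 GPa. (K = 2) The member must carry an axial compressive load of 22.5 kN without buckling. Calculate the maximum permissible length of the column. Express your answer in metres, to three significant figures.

L_max ≈ 0.906 m

I = πd⁴/64 = π×34.0⁴/64 = 6.560×10^4 mm⁴
I = 6.560×10^-8 m⁴
At the buckling limit P_cr = P = 2.250×10^4 N
From P_cr = π²EI/(K·L)²:  L = (1/K)·√(π²EI/P_cr) = (1/2)·√(π²×1.14×10^11×6.560×10^-8/2.250×10^4)
L = 0.906 m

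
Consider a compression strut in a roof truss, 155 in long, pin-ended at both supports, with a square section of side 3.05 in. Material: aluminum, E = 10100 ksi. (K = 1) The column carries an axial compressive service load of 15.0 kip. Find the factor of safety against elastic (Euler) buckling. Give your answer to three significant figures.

I = a⁴/12 = 3.05⁴/12 = 7.211 in⁴
Effective length L_e = K·L = 1 × 155 = 155.0 in
P_cr = π²EI / L_e² = π² × 10100×10³ × 7.211 / 155.0² = 2.992×10^4 lb
Factor of safety n = P_cr / P = 29.921 / 15.0 = 1.99

n ≈ 1.99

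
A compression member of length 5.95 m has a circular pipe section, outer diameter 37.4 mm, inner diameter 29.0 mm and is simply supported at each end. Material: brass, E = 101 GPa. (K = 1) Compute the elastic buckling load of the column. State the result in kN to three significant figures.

d_o = 37.4 mm, d_i = 29.0 mm
I = π(d_o⁴ − d_i⁴)/64 = π(37.4⁴ − 29.00⁴)/64 = 6.132×10^4 mm⁴
I = 6.132×10^4 mm⁴ = 6.132×10^-8 m⁴
Effective length L_e = K·L = 1 × 5.95 = 5.950 m
P_cr = π²EI / L_e² = π² × 101×10⁹ × 6.132×10^-8 / 5.950² = 1.727×10^3 N

P_cr ≈ 1.73 kN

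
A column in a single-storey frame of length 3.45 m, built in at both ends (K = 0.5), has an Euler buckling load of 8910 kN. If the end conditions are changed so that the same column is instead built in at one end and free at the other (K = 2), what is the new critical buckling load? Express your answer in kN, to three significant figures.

P_cr ≈ 557 kN

P_cr ∝ 1/K², so P_cr,new = P_cr,old × (K_old/K_new)² = 8910 × (0.5/2)²
= 8910 × 0.06250 = 557 kN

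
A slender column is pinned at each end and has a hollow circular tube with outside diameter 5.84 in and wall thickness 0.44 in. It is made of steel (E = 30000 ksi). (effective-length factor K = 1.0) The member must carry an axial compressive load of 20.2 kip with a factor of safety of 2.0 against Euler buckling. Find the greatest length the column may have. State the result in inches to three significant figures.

L_max ≈ 448 in

Inner diameter d_i = 5.84 − 2×0.44 = 4.960 in
I = π(d_o⁴ − d_i⁴)/64 = π(5.84⁴ − 4.960⁴)/64 = 27.39 in⁴
Required critical load P_cr = n·P = 2.0 × 20.2 = 40.40 kip = 4.040×10^4 lb
From P_cr = π²EI/(K·L)²:  L = (1/K)·√(π²EI/P_cr) = (1/1)·√(π²×3.00×10^7×27.39/4.040×10^4)
L = 448 in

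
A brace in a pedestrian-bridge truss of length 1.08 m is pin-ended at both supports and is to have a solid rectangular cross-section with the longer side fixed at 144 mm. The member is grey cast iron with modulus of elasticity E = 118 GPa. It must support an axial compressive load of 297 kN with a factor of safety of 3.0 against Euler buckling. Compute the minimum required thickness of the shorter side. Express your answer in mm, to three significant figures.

Required P_cr = n·P = 3.0 × 297 = 891.0 kN
L_e = K·L = 1 × 1.08 = 1.080 m
Required I = P_cr·L_e²/(π²E) = 8.910×10^5 × 1.080² / (π² × 1.18×10^11) = 8.924×10^-7 m⁴
I_req = 8.924×10^5 mm⁴
Rectangle, weak axis: I_min = h·b³/12 with h = 144 mm fixed  ⇒  b = (12I/h)^(1/3) = 42.1 mm

b ≈ 42.1 mm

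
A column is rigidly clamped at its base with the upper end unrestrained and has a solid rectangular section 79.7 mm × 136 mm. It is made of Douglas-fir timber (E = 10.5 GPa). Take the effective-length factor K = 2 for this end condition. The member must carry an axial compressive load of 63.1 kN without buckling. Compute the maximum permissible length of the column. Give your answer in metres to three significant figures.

L_max ≈ 1.53 m

Buckling occurs about the weak axis: I_min = h·b³/12 with b = 79.7 mm (the shorter side).
I_min = 136×79.7³/12 = 5.738×10^6 mm⁴
I = 5.738×10^-6 m⁴
At the buckling limit P_cr = P = 6.310×10^4 N
From P_cr = π²EI/(K·L)²:  L = (1/K)·√(π²EI/P_cr) = (1/2)·√(π²×1.05×10^10×5.738×10^-6/6.310×10^4)
L = 1.53 m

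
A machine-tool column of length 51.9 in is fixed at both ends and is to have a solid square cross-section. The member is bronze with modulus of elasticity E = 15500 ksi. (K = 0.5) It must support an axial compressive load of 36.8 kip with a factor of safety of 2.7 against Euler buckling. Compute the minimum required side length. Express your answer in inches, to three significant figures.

a ≈ 1.51 in

Required P_cr = n·P = 2.7 × 36.8 = 99.36 kip
L_e = K·L = 0.5 × 51.9 = 25.95 in
Required I = P_cr·L_e²/(π²E) = 9.936×10^4 × 25.95² / (π² × 1.55×10^7) = 0.4374 in⁴
Solid square: I = a⁴/12  ⇒  a = (12I)^(1/4) = (12×0.4374)^(1/4) = 1.51 in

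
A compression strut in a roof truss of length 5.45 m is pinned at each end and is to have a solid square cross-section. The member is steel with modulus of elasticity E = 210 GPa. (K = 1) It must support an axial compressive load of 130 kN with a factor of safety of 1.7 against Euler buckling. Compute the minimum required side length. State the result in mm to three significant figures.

a ≈ 78.5 mm

Required P_cr = n·P = 1.7 × 130 = 221.0 kN
L_e = K·L = 1 × 5.45 = 5.450 m
Required I = P_cr·L_e²/(π²E) = 2.210×10^5 × 5.450² / (π² × 2.10×10^11) = 3.167×10^-6 m⁴
I_req = 3.167×10^6 mm⁴
Solid square: I = a⁴/12  ⇒  a = (12I)^(1/4) = (12×3.167×10^6)^(1/4) = 78.5 mm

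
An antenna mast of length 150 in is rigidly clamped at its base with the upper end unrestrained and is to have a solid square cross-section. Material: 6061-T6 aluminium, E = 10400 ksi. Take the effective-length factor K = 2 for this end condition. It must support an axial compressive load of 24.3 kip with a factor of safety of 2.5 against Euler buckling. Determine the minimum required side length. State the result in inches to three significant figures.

a ≈ 5.03 in

Required P_cr = n·P = 2.5 × 24.3 = 60.75 kip
L_e = K·L = 2 × 150 = 300.0 in
Required I = P_cr·L_e²/(π²E) = 6.075×10^4 × 300.0² / (π² × 1.04×10^7) = 53.27 in⁴
Solid square: I = a⁴/12  ⇒  a = (12I)^(1/4) = (12×53.27)^(1/4) = 5.03 in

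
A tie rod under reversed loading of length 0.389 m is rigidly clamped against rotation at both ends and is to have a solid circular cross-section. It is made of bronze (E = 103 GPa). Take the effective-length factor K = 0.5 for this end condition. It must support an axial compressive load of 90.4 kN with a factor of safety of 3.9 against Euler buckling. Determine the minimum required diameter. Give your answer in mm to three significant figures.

Required P_cr = n·P = 3.9 × 90.4 = 352.6 kN
L_e = K·L = 0.5 × 0.389 = 0.1945 m
Required I = P_cr·L_e²/(π²E) = 3.526×10^5 × 0.1945² / (π² × 1.03×10^11) = 1.312×10^-8 m⁴
I_req = 1.312×10^4 mm⁴
Solid circle: I = πd⁴/64  ⇒  d = (64I/π)^(1/4) = (64×1.312×10^4/π)^(1/4) = 22.7 mm

d ≈ 22.7 mm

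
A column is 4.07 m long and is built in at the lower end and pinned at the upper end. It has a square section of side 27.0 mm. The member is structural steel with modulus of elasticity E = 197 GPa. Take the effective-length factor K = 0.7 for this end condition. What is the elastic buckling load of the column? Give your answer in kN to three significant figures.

P_cr ≈ 10.6 kN

I = a⁴/12 = 27.0⁴/12 = 4.429×10^4 mm⁴
I = 4.429×10^4 mm⁴ = 4.429×10^-8 m⁴
Effective length L_e = K·L = 0.7 × 4.07 = 2.849 m
P_cr = π²EI / L_e² = π² × 197×10⁹ × 4.429×10^-8 / 2.849² = 1.061×10^4 N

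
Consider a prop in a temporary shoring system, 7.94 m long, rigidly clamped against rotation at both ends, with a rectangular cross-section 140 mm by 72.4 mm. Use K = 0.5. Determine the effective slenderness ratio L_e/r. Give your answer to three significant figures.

λ ≈ 190

Buckling occurs about the weak axis: I_min = h·b³/12 with b = 72.4 mm (the shorter side).
I_min = 140×72.4³/12 = 4.428×10^6 mm⁴
A = 1.014×10^4 mm²;  r_min = √(I/A) = √(4.428×10^6/1.014×10^4) = 20.90 mm
L_e = K·L = 0.5 × 7.94 m = 3.970 m = 3970.0 mm
λ = L_e / r_min = 3970.0 / 20.90 = 190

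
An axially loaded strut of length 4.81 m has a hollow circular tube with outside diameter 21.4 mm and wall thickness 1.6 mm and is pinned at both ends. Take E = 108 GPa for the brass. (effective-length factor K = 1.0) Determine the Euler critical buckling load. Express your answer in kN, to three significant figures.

Inner diameter d_i = 21.4 − 2×1.6 = 18.20 mm
I = π(d_o⁴ − d_i⁴)/64 = π(21.4⁴ − 18.20⁴)/64 = 4.909×10^3 mm⁴
I = 4.909×10^3 mm⁴ = 4.909×10^-9 m⁴
Effective length L_e = K·L = 1 × 4.81 = 4.810 m
P_cr = π²EI / L_e² = π² × 108×10⁹ × 4.909×10^-9 / 4.810² = 226.2 N

P_cr ≈ 0.226 kN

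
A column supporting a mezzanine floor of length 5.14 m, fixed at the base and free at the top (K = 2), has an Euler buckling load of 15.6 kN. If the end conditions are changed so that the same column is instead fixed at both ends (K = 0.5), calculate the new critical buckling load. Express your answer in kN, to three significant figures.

P_cr ∝ 1/K², so P_cr,new = P_cr,old × (K_old/K_new)² = 15.6 × (2/0.5)²
= 15.6 × 16.00 = 250 kN

P_cr ≈ 250 kN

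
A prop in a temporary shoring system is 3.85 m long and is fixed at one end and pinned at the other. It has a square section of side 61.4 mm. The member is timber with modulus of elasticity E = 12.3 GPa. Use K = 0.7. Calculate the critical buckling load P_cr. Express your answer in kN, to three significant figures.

I = a⁴/12 = 61.4⁴/12 = 1.184×10^6 mm⁴
I = 1.184×10^6 mm⁴ = 1.184×10^-6 m⁴
Effective length L_e = K·L = 0.7 × 3.85 = 2.695 m
P_cr = π²EI / L_e² = π² × 12.3×10⁹ × 1.184×10^-6 / 2.695² = 1.980×10^4 N

P_cr ≈ 19.8 kN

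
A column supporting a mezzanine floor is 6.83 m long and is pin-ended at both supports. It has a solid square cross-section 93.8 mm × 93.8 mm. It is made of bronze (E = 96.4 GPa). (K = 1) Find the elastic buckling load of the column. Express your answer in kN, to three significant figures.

P_cr ≈ 132 kN

I = a⁴/12 = 93.8⁴/12 = 6.451×10^6 mm⁴
I = 6.451×10^6 mm⁴ = 6.451×10^-6 m⁴
Effective length L_e = K·L = 1 × 6.83 = 6.830 m
P_cr = π²EI / L_e² = π² × 96.4×10⁹ × 6.451×10^-6 / 6.830² = 1.316×10^5 N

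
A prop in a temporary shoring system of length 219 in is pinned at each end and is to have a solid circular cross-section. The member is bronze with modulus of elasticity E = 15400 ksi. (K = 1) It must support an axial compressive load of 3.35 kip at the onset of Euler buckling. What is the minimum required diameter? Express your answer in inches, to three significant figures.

L_e = K·L = 1 × 219 = 219.0 in
Required I = P_cr·L_e²/(π²E) = 3.350×10^3 × 219.0² / (π² × 1.54×10^7) = 1.057 in⁴
Solid circle: I = πd⁴/64  ⇒  d = (64I/π)^(1/4) = (64×1.057/π)^(1/4) = 2.15 in

d ≈ 2.15 in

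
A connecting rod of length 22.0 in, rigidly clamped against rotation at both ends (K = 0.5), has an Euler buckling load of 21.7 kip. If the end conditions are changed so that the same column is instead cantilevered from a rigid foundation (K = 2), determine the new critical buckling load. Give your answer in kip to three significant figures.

P_cr ∝ 1/K², so P_cr,new = P_cr,old × (K_old/K_new)² = 21.7 × (0.5/2)²
= 21.7 × 0.06250 = 1.36 kip

P_cr ≈ 1.36 kip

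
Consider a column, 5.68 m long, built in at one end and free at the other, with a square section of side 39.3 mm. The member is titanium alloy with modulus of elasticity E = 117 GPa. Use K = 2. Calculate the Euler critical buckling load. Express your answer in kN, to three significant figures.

P_cr ≈ 1.78 kN

I = a⁴/12 = 39.3⁴/12 = 1.988×10^5 mm⁴
I = 1.988×10^5 mm⁴ = 1.988×10^-7 m⁴
Effective length L_e = K·L = 2 × 5.68 = 11.36 m
P_cr = π²EI / L_e² = π² × 117×10⁹ × 1.988×10^-7 / 11.36² = 1.779×10^3 N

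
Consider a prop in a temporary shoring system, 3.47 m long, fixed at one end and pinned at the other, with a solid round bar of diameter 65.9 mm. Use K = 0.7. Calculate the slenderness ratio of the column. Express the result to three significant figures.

I = πd⁴/64 = π×65.9⁴/64 = 9.258×10^5 mm⁴
A = 3.411×10^3 mm²;  r_min = √(I/A) = √(9.258×10^5/3.411×10^3) = 16.48 mm
L_e = K·L = 0.7 × 3.47 m = 2.429 m = 2429.0 mm
λ = L_e / r_min = 2429.0 / 16.48 = 147

λ ≈ 147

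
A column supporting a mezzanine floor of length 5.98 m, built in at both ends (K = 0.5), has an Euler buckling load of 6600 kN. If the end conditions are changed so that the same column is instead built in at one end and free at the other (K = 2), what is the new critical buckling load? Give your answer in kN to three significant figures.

P_cr ≈ 412 kN

P_cr ∝ 1/K², so P_cr,new = P_cr,old × (K_old/K_new)² = 6600 × (0.5/2)²
= 6600 × 0.06250 = 412 kN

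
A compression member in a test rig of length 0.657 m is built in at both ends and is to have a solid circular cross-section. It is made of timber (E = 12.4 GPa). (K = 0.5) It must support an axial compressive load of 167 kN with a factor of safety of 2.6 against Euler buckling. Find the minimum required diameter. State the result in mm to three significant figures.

Required P_cr = n·P = 2.6 × 167 = 434.2 kN
L_e = K·L = 0.5 × 0.657 = 0.3285 m
Required I = P_cr·L_e²/(π²E) = 4.342×10^5 × 0.3285² / (π² × 1.24×10^10) = 3.829×10^-7 m⁴
I_req = 3.829×10^5 mm⁴
Solid circle: I = πd⁴/64  ⇒  d = (64I/π)^(1/4) = (64×3.829×10^5/π)^(1/4) = 52.8 mm

d ≈ 52.8 mm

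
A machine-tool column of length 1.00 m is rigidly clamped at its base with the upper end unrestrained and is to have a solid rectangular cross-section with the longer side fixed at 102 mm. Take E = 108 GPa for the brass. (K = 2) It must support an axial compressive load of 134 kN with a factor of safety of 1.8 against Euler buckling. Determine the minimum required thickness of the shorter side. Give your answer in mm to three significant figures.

b ≈ 47.4 mm

Required P_cr = n·P = 1.8 × 134 = 241.2 kN
L_e = K·L = 2 × 1.00 = 2.000 m
Required I = P_cr·L_e²/(π²E) = 2.412×10^5 × 2.000² / (π² × 1.08×10^11) = 9.051×10^-7 m⁴
I_req = 9.051×10^5 mm⁴
Rectangle, weak axis: I_min = h·b³/12 with h = 102 mm fixed  ⇒  b = (12I/h)^(1/3) = 47.4 mm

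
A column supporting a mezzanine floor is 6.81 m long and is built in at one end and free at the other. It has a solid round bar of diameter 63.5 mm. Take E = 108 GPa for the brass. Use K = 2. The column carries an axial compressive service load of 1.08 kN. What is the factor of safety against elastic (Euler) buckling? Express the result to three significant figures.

I = πd⁴/64 = π×63.5⁴/64 = 7.981×10^5 mm⁴
I = 7.981×10^5 mm⁴ = 7.981×10^-7 m⁴
Effective length L_e = K·L = 2 × 6.81 = 13.62 m
P_cr = π²EI / L_e² = π² × 108×10⁹ × 7.981×10^-7 / 13.62² = 4.586×10^3 N
Factor of safety n = P_cr / P = 4.5860 / 1.08 = 4.25

n ≈ 4.25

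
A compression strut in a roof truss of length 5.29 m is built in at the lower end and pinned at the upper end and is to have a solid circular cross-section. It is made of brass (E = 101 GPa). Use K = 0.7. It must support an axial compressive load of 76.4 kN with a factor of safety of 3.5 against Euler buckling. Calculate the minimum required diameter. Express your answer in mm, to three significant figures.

d ≈ 93.0 mm

Required P_cr = n·P = 3.5 × 76.4 = 267.4 kN
L_e = K·L = 0.7 × 5.29 = 3.703 m
Required I = P_cr·L_e²/(π²E) = 2.674×10^5 × 3.703² / (π² × 1.01×10^11) = 3.678×10^-6 m⁴
I_req = 3.678×10^6 mm⁴
Solid circle: I = πd⁴/64  ⇒  d = (64I/π)^(1/4) = (64×3.678×10^6/π)^(1/4) = 93.0 mm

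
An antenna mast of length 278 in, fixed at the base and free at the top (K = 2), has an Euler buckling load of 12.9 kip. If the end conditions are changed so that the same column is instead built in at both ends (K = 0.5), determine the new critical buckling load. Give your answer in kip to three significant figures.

P_cr ≈ 206 kip

P_cr ∝ 1/K², so P_cr,new = P_cr,old × (K_old/K_new)² = 12.9 × (2/0.5)²
= 12.9 × 16.00 = 206 kip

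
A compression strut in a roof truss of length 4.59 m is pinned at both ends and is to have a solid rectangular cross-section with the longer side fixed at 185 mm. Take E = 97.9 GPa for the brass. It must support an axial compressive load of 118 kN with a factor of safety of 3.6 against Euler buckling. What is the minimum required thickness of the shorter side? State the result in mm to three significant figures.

b ≈ 84.4 mm

Required P_cr = n·P = 3.6 × 118 = 424.8 kN
L_e = K·L = 1 × 4.59 = 4.590 m
Required I = P_cr·L_e²/(π²E) = 4.248×10^5 × 4.590² / (π² × 9.79×10^10) = 9.262×10^-6 m⁴
I_req = 9.262×10^6 mm⁴
Rectangle, weak axis: I_min = h·b³/12 with h = 185 mm fixed  ⇒  b = (12I/h)^(1/3) = 84.4 mm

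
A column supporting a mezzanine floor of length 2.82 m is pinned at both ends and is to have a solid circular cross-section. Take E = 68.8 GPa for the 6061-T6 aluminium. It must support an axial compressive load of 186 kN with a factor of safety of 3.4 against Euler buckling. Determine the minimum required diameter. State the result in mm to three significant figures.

Required P_cr = n·P = 3.4 × 186 = 632.4 kN
L_e = K·L = 1 × 2.82 = 2.820 m
Required I = P_cr·L_e²/(π²E) = 6.324×10^5 × 2.820² / (π² × 6.88×10^10) = 7.406×10^-6 m⁴
I_req = 7.406×10^6 mm⁴
Solid circle: I = πd⁴/64  ⇒  d = (64I/π)^(1/4) = (64×7.406×10^6/π)^(1/4) = 111 mm

d ≈ 111 mm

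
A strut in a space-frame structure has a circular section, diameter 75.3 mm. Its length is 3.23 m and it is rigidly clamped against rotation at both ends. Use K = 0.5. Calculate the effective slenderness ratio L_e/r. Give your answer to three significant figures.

For a solid circle r = d/4 = 75.3/4 = 18.82 mm
L_e = K·L = 0.5 × 3.23 m = 1.615 m = 1615.0 mm
λ = L_e / r_min = 1615.0 / 18.82 = 85.8

λ ≈ 85.8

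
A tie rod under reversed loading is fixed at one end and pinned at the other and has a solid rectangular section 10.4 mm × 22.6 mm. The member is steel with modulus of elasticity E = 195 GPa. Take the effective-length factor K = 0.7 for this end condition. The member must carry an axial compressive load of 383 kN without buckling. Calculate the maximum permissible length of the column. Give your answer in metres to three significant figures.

Buckling occurs about the weak axis: I_min = h·b³/12 with b = 10.4 mm (the shorter side).
I_min = 22.6×10.4³/12 = 2.118×10^3 mm⁴
I = 2.118×10^-9 m⁴
At the buckling limit P_cr = P = 3.830×10^5 N
From P_cr = π²EI/(K·L)²:  L = (1/K)·√(π²EI/P_cr) = (1/0.7)·√(π²×1.95×10^11×2.118×10^-9/3.830×10^5)
L = 0.147 m

L_max ≈ 0.147 m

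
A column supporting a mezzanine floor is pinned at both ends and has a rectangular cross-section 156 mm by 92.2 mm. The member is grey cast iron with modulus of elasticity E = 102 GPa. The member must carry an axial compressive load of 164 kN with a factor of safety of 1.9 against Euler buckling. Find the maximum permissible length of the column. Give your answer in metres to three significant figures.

Buckling occurs about the weak axis: I_min = h·b³/12 with b = 92.2 mm (the shorter side).
I_min = 156×92.2³/12 = 1.019×10^7 mm⁴
I = 1.019×10^-5 m⁴
Required critical load P_cr = n·P = 1.9 × 164 = 311.6 kN = 3.116×10^5 N
From P_cr = π²EI/(K·L)²:  L = (1/K)·√(π²EI/P_cr) = (1/1)·√(π²×1.02×10^11×1.019×10^-5/3.116×10^5)
L = 5.74 m

L_max ≈ 5.74 m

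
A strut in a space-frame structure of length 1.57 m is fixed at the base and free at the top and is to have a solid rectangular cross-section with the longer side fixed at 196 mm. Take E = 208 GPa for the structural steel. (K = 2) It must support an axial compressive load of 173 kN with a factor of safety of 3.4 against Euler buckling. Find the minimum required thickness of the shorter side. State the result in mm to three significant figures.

b ≈ 55.7 mm

Required P_cr = n·P = 3.4 × 173 = 588.2 kN
L_e = K·L = 2 × 1.57 = 3.140 m
Required I = P_cr·L_e²/(π²E) = 5.882×10^5 × 3.140² / (π² × 2.08×10^11) = 2.825×10^-6 m⁴
I_req = 2.825×10^6 mm⁴
Rectangle, weak axis: I_min = h·b³/12 with h = 196 mm fixed  ⇒  b = (12I/h)^(1/3) = 55.7 mm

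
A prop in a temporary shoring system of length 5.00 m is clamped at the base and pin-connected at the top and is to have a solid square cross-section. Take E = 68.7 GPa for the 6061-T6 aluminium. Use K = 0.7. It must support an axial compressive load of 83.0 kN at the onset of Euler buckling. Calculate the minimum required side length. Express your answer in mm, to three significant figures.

a ≈ 65.1 mm

L_e = K·L = 0.7 × 5.00 = 3.500 m
Required I = P_cr·L_e²/(π²E) = 8.300×10^4 × 3.500² / (π² × 6.87×10^10) = 1.500×10^-6 m⁴
I_req = 1.500×10^6 mm⁴
Solid square: I = a⁴/12  ⇒  a = (12I)^(1/4) = (12×1.500×10^6)^(1/4) = 65.1 mm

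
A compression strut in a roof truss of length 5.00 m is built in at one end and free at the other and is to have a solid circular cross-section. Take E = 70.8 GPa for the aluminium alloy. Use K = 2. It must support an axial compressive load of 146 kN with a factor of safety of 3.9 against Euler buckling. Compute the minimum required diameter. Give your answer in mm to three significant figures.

d ≈ 202 mm

Required P_cr = n·P = 3.9 × 146 = 569.4 kN
L_e = K·L = 2 × 5.00 = 10.00 m
Required I = P_cr·L_e²/(π²E) = 5.694×10^5 × 10.00² / (π² × 7.08×10^10) = 8.149×10^-5 m⁴
I_req = 8.149×10^7 mm⁴
Solid circle: I = πd⁴/64  ⇒  d = (64I/π)^(1/4) = (64×8.149×10^7/π)^(1/4) = 202 mm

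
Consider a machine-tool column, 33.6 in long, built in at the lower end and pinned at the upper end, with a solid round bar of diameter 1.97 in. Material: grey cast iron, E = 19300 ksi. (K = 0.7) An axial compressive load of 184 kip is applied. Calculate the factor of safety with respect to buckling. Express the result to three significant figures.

n ≈ 1.38

I = πd⁴/64 = π×1.97⁴/64 = 0.7393 in⁴
Effective length L_e = K·L = 0.7 × 33.6 = 23.52 in
P_cr = π²EI / L_e² = π² × 19300×10³ × 0.7393 / 23.52² = 2.546×10^5 lb
Factor of safety n = P_cr / P = 254.58 / 184 = 1.38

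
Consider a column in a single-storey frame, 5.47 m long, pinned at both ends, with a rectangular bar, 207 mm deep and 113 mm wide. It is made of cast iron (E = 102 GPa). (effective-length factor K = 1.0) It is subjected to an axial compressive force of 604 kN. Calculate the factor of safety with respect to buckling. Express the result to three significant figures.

n ≈ 1.39

Buckling occurs about the weak axis: I_min = h·b³/12 with b = 113 mm (the shorter side).
I_min = 207×113³/12 = 2.489×10^7 mm⁴
I = 2.489×10^7 mm⁴ = 2.489×10^-5 m⁴
Effective length L_e = K·L = 1 × 5.47 = 5.470 m
P_cr = π²EI / L_e² = π² × 102×10⁹ × 2.489×10^-5 / 5.470² = 8.374×10^5 N
Factor of safety n = P_cr / P = 837.43 / 604 = 1.39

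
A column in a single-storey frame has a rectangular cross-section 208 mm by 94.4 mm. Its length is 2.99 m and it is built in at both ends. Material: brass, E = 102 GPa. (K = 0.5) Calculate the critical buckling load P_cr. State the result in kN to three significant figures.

Buckling occurs about the weak axis: I_min = h·b³/12 with b = 94.4 mm (the shorter side).
I_min = 208×94.4³/12 = 1.458×10^7 mm⁴
I = 1.458×10^7 mm⁴ = 1.458×10^-5 m⁴
Effective length L_e = K·L = 0.5 × 2.99 = 1.495 m
P_cr = π²EI / L_e² = π² × 102×10⁹ × 1.458×10^-5 / 1.495² = 6.568×10^6 N

P_cr ≈ 6570 kN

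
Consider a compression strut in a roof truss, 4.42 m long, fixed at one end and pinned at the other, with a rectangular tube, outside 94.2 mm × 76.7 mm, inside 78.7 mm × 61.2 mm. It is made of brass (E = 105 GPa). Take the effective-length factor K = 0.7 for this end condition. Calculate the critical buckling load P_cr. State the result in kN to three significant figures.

Weak-axis I_min = (h_o·b_o³ − h_i·b_i³)/12 with b_o = 76.7, b_i = 61.20 mm (shorter outer/inner sides).
I_min = (94.2×76.7³ − 78.70×61.20³)/12 = 2.039×10^6 mm⁴
I = 2.039×10^6 mm⁴ = 2.039×10^-6 m⁴
Effective length L_e = K·L = 0.7 × 4.42 = 3.094 m
P_cr = π²EI / L_e² = π² × 105×10⁹ × 2.039×10^-6 / 3.094² = 2.207×10^5 N

P_cr ≈ 221 kN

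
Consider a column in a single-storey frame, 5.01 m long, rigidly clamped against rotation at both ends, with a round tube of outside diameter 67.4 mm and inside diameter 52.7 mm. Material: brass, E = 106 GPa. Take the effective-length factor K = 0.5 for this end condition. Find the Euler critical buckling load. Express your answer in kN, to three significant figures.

P_cr ≈ 106 kN

d_o = 67.4 mm, d_i = 52.7 mm
I = π(d_o⁴ − d_i⁴)/64 = π(67.4⁴ − 52.70⁴)/64 = 6.344×10^5 mm⁴
I = 6.344×10^5 mm⁴ = 6.344×10^-7 m⁴
Effective length L_e = K·L = 0.5 × 5.01 = 2.505 m
P_cr = π²EI / L_e² = π² × 106×10⁹ × 6.344×10^-7 / 2.505² = 1.058×10^5 N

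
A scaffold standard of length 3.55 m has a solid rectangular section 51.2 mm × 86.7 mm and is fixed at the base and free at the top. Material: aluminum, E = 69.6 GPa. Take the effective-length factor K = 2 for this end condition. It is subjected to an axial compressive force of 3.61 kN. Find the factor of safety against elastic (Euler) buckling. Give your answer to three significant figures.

n ≈ 3.66

Buckling occurs about the weak axis: I_min = h·b³/12 with b = 51.2 mm (the shorter side).
I_min = 86.7×51.2³/12 = 9.697×10^5 mm⁴
I = 9.697×10^5 mm⁴ = 9.697×10^-7 m⁴
Effective length L_e = K·L = 2 × 3.55 = 7.100 m
P_cr = π²EI / L_e² = π² × 69.6×10⁹ × 9.697×10^-7 / 7.100² = 1.321×10^4 N
Factor of safety n = P_cr / P = 13.214 / 3.61 = 3.66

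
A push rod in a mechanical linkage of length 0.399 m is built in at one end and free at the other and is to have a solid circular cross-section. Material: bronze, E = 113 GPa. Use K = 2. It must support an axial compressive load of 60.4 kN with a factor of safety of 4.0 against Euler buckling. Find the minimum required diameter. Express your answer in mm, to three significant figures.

d ≈ 40.9 mm

Required P_cr = n·P = 4.0 × 60.4 = 241.6 kN
L_e = K·L = 2 × 0.399 = 0.7980 m
Required I = P_cr·L_e²/(π²E) = 2.416×10^5 × 0.7980² / (π² × 1.13×10^11) = 1.380×10^-7 m⁴
I_req = 1.380×10^5 mm⁴
Solid circle: I = πd⁴/64  ⇒  d = (64I/π)^(1/4) = (64×1.380×10^5/π)^(1/4) = 40.9 mm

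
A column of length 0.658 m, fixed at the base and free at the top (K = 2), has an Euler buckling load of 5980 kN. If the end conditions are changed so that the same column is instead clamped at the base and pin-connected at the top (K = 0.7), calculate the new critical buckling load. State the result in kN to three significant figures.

P_cr ≈ 48800 kN

P_cr ∝ 1/K², so P_cr,new = P_cr,old × (K_old/K_new)² = 5980 × (2/0.7)²
= 5980 × 8.163 = 48800 kN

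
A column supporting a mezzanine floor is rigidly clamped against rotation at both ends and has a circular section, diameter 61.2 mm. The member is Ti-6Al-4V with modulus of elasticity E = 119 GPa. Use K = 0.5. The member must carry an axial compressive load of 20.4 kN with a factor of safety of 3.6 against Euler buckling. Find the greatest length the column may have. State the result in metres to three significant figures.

I = πd⁴/64 = π×61.2⁴/64 = 6.886×10^5 mm⁴
I = 6.886×10^-7 m⁴
Required critical load P_cr = n·P = 3.6 × 20.4 = 73.44 kN = 7.344×10^4 N
From P_cr = π²EI/(K·L)²:  L = (1/K)·√(π²EI/P_cr) = (1/0.5)·√(π²×1.19×10^11×6.886×10^-7/7.344×10^4)
L = 6.64 m

L_max ≈ 6.64 m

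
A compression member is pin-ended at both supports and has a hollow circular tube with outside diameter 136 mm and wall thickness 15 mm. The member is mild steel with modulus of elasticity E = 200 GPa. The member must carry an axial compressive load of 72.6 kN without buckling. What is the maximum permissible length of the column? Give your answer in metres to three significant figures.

L_max ≈ 17.0 m

Inner diameter d_i = 136 − 2×15 = 106.0 mm
I = π(d_o⁴ − d_i⁴)/64 = π(136⁴ − 106.0⁴)/64 = 1.060×10^7 mm⁴
I = 1.060×10^-5 m⁴
At the buckling limit P_cr = P = 7.260×10^4 N
From P_cr = π²EI/(K·L)²:  L = (1/K)·√(π²EI/P_cr) = (1/1)·√(π²×2.00×10^11×1.060×10^-5/7.260×10^4)
L = 17.0 m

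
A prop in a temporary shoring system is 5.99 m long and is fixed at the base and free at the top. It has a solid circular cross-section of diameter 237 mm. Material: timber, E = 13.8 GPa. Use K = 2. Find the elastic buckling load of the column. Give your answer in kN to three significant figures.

P_cr ≈ 147 kN

I = πd⁴/64 = π×237⁴/64 = 1.549×10^8 mm⁴
I = 1.549×10^8 mm⁴ = 1.549×10^-4 m⁴
Effective length L_e = K·L = 2 × 5.99 = 11.98 m
P_cr = π²EI / L_e² = π² × 13.8×10⁹ × 1.549×10^-4 / 11.98² = 1.470×10^5 N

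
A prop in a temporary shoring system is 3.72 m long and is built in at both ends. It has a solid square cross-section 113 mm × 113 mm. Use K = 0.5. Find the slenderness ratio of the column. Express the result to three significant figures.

λ ≈ 57.0

For a square r = a/√12 = 113/√12 = 32.62 mm
L_e = K·L = 0.5 × 3.72 m = 1.860 m = 1860.0 mm
λ = L_e / r_min = 1860.0 / 32.62 = 57.0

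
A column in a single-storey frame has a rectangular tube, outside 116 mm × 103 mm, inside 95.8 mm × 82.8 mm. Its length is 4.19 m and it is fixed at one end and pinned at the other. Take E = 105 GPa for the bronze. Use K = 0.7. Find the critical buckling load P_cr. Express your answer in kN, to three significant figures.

P_cr ≈ 727 kN

Weak-axis I_min = (h_o·b_o³ − h_i·b_i³)/12 with b_o = 103, b_i = 82.80 mm (shorter outer/inner sides).
I_min = (116×103³ − 95.80×82.80³)/12 = 6.031×10^6 mm⁴
I = 6.031×10^6 mm⁴ = 6.031×10^-6 m⁴
Effective length L_e = K·L = 0.7 × 4.19 = 2.933 m
P_cr = π²EI / L_e² = π² × 105×10⁹ × 6.031×10^-6 / 2.933² = 7.266×10^5 N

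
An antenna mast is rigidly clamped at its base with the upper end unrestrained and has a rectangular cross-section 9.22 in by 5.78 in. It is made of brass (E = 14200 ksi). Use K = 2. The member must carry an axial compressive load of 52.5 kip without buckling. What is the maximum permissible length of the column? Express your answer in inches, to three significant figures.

Buckling occurs about the weak axis: I_min = h·b³/12 with b = 5.78 in (the shorter side).
I_min = 9.22×5.78³/12 = 148.4 in⁴
At the buckling limit P_cr = P = 5.250×10^4 lb
From P_cr = π²EI/(K·L)²:  L = (1/K)·√(π²EI/P_cr) = (1/2)·√(π²×1.42×10^7×148.4/5.250×10^4)
L = 315 in

L_max ≈ 315 in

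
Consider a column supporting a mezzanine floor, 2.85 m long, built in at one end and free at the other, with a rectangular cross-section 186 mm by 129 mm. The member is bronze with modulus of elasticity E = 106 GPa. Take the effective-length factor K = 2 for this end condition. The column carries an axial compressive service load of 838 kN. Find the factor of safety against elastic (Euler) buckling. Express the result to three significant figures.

Buckling occurs about the weak axis: I_min = h·b³/12 with b = 129 mm (the shorter side).
I_min = 186×129³/12 = 3.327×10^7 mm⁴
I = 3.327×10^7 mm⁴ = 3.327×10^-5 m⁴
Effective length L_e = K·L = 2 × 2.85 = 5.700 m
P_cr = π²EI / L_e² = π² × 106×10⁹ × 3.327×10^-5 / 5.700² = 1.071×10^6 N
Factor of safety n = P_cr / P = 1071.4 / 838 = 1.28

n ≈ 1.28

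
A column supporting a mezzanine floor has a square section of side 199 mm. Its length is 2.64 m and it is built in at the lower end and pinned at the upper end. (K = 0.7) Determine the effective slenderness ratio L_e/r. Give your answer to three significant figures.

I = a⁴/12 = 199⁴/12 = 1.307×10^8 mm⁴
A = 3.960×10^4 mm²;  r_min = √(I/A) = √(1.307×10^8/3.960×10^4) = 57.45 mm
L_e = K·L = 0.7 × 2.64 m = 1.848 m = 1848.0 mm
λ = L_e / r_min = 1848.0 / 57.45 = 32.2

λ ≈ 32.2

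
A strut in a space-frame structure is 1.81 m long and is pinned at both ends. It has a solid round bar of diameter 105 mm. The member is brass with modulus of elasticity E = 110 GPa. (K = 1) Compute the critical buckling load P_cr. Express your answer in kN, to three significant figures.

I = πd⁴/64 = π×105⁴/64 = 5.967×10^6 mm⁴
I = 5.967×10^6 mm⁴ = 5.967×10^-6 m⁴
Effective length L_e = K·L = 1 × 1.81 = 1.810 m
P_cr = π²EI / L_e² = π² × 110×10⁹ × 5.967×10^-6 / 1.810² = 1.977×10^6 N

P_cr ≈ 1980 kN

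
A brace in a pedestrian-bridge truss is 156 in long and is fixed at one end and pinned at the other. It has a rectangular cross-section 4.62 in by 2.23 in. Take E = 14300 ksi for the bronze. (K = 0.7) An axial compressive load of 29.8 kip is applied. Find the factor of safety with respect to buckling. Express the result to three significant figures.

Buckling occurs about the weak axis: I_min = h·b³/12 with b = 2.23 in (the shorter side).
I_min = 4.62×2.23³/12 = 4.269 in⁴
Effective length L_e = K·L = 0.7 × 156 = 109.2 in
P_cr = π²EI / L_e² = π² × 14300×10³ × 4.269 / 109.2² = 5.053×10^4 lb
Factor of safety n = P_cr / P = 50.532 / 29.8 = 1.70

n ≈ 1.70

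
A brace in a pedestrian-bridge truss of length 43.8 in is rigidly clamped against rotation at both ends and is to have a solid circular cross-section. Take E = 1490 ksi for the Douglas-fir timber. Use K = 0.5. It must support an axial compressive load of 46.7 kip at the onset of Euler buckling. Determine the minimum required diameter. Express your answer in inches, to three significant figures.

L_e = K·L = 0.5 × 43.8 = 21.90 in
Required I = P_cr·L_e²/(π²E) = 4.670×10^4 × 21.90² / (π² × 1.49×10^6) = 1.523 in⁴
Solid circle: I = πd⁴/64  ⇒  d = (64I/π)^(1/4) = (64×1.523/π)^(1/4) = 2.36 in

d ≈ 2.36 in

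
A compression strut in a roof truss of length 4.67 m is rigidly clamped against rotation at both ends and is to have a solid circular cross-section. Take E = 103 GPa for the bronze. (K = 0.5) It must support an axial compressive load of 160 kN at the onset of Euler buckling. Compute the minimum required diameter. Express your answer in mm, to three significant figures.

d ≈ 64.7 mm

L_e = K·L = 0.5 × 4.67 = 2.335 m
Required I = P_cr·L_e²/(π²E) = 1.600×10^5 × 2.335² / (π² × 1.03×10^11) = 8.581×10^-7 m⁴
I_req = 8.581×10^5 mm⁴
Solid circle: I = πd⁴/64  ⇒  d = (64I/π)^(1/4) = (64×8.581×10^5/π)^(1/4) = 64.7 mm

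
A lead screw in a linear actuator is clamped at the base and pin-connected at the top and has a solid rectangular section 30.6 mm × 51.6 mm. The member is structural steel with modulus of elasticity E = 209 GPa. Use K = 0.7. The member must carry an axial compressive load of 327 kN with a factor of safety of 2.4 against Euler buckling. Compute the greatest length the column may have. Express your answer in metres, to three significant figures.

Buckling occurs about the weak axis: I_min = h·b³/12 with b = 30.6 mm (the shorter side).
I_min = 51.6×30.6³/12 = 1.232×10^5 mm⁴
I = 1.232×10^-7 m⁴
Required critical load P_cr = n·P = 2.4 × 327 = 784.8 kN = 7.848×10^5 N
From P_cr = π²EI/(K·L)²:  L = (1/K)·√(π²EI/P_cr) = (1/0.7)·√(π²×2.09×10^11×1.232×10^-7/7.848×10^5)
L = 0.813 m

L_max ≈ 0.813 m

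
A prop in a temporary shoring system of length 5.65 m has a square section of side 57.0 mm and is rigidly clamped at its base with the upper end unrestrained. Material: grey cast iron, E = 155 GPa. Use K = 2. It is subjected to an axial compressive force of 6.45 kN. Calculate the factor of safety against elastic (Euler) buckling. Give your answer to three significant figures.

I = a⁴/12 = 57.0⁴/12 = 8.797×10^5 mm⁴
I = 8.797×10^5 mm⁴ = 8.797×10^-7 m⁴
Effective length L_e = K·L = 2 × 5.65 = 11.30 m
P_cr = π²EI / L_e² = π² × 155×10⁹ × 8.797×10^-7 / 11.30² = 1.054×10^4 N
Factor of safety n = P_cr / P = 10.539 / 6.45 = 1.63

n ≈ 1.63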